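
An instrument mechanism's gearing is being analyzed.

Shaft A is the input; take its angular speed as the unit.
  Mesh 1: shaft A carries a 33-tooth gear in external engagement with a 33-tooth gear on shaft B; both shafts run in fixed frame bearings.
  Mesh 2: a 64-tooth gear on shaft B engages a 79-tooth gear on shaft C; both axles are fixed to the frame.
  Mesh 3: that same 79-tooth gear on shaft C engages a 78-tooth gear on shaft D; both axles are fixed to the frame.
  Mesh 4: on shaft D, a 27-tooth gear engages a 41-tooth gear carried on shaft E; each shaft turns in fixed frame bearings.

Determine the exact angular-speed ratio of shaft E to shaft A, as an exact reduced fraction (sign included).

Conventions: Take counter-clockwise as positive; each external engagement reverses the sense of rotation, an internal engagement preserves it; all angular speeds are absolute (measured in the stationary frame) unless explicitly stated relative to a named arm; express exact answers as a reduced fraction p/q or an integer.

288/533

class = fixed-axis compound train [4 meshes; 4 ratios multiply, 4 sense flips]
mesh 1 [33T→33T]: running ratio 1, sense −
mesh 2 [64T→79T]: running ratio 64/79, sense +
mesh 3 [79T→78T]: running ratio 32/39, sense −
mesh 4 [27T→41T]: running ratio 288/533, sense +
ω_out/ω_in = 288/533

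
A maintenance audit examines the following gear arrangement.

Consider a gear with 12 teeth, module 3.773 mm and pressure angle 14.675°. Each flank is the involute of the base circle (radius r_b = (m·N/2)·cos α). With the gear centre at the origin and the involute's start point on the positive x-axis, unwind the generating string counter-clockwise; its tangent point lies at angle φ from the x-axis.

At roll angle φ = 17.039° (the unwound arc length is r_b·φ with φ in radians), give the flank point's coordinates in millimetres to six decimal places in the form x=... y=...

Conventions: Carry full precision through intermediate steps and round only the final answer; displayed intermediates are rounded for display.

x=22.846590 y=0.190297

single-mesh involute tooth geometry (12T wheel at module 3.773)
pitch radius r_p = m·N/2 = 3.773·12/2 = 22.638000
base radius r_b = r_p·cos α = 22.638000·cos 14.675° = 21.899512
roll angle φ = 17.039° = 0.29738665 rad
x = r_b·(cos φ + φ·sin φ) = 22.846590
y = r_b·(sin φ − φ·cos φ) = 0.190297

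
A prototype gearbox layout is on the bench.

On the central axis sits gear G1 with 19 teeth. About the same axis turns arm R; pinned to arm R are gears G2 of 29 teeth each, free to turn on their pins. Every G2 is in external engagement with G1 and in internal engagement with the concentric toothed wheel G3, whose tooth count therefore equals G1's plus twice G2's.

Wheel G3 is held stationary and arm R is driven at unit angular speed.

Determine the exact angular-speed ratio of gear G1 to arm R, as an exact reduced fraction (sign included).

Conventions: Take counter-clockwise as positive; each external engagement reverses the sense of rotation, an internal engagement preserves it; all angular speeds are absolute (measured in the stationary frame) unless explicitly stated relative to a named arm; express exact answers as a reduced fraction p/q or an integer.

96/19

recognized (axles ride arm R): planetary set, 19/29/77 teeth
ring teeth: 19 + 2·29 = 77
19(ω_sun−ω_arm) = −77(ω_ring−ω_arm),  ω_ring = 0, ω_arm = 1
ω_sun = 1 − (77/19)(0−1) = 96/19
ω_out/ω_in = 96/19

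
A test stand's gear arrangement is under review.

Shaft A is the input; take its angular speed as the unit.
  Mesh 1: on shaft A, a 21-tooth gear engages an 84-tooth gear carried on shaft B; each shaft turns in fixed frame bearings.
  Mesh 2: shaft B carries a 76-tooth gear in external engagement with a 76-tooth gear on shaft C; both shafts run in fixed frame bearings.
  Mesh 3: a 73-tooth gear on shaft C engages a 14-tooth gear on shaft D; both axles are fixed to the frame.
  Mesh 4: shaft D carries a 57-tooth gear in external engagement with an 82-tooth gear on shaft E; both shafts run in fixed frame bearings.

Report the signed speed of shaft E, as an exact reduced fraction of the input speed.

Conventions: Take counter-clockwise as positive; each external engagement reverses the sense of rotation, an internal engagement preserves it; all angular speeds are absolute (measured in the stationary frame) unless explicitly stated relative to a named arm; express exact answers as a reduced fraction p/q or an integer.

4-mesh fixed-axis compound train (all bearings frame-fixed)
mesh 1 [21T→84T]: |ω|/ω_in = 1×21/84 = 1/4, sense flips to −
mesh 2 [76T→76T]: |ω|/ω_in = (1/4)×76/76 = 1/4, sense flips to +
mesh 3 [73T→14T]: |ω|/ω_in = (1/4)×73/14 = 73/56, sense flips to −
mesh 4 [57T→82T]: |ω|/ω_in = (73/56)×57/82 = 4161/4592, sense flips to +
signed output speed (× input speed) = 4161/4592

4161/4592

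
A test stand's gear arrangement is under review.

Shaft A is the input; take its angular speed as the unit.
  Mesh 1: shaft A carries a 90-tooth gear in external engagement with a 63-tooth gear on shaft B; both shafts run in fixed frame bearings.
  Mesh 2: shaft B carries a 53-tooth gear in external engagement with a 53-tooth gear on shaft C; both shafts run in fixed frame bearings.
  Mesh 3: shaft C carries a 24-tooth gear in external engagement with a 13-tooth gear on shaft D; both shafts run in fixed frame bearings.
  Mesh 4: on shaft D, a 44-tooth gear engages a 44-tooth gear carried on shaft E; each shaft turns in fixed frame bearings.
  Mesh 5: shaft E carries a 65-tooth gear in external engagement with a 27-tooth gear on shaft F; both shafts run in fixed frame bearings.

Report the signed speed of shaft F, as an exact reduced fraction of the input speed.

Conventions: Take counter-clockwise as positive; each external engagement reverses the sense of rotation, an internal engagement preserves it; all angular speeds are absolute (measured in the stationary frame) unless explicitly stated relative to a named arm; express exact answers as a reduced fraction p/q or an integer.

5-mesh fixed-axis compound train (all bearings frame-fixed)
mesh 1 [90T→63T]: |ω|/ω_in = 1×90/63 = 10/7, sense flips to −
mesh 2 [53T→53T]: |ω|/ω_in = (10/7)×53/53 = 10/7, sense flips to +
mesh 3 [24T→13T]: |ω|/ω_in = (10/7)×24/13 = 240/91, sense flips to −
mesh 4 [44T→44T]: |ω|/ω_in = (240/91)×44/44 = 240/91, sense flips to +
mesh 5 [65T→27T]: |ω|/ω_in = (240/91)×65/27 = 400/63, sense flips to −
signed output speed (× input speed) = -400/63

-400/63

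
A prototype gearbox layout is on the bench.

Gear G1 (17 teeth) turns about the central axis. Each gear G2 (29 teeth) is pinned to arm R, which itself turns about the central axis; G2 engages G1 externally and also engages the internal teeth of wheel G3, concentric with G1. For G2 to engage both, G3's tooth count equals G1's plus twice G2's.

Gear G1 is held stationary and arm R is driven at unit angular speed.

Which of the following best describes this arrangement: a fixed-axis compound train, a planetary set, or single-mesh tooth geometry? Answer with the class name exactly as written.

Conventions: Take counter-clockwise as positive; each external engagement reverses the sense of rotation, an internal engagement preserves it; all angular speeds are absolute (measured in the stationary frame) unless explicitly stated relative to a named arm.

planetary set

planetary set (17T centre, 29T on arm, 75T internal) — Willis relation
classification: planetary set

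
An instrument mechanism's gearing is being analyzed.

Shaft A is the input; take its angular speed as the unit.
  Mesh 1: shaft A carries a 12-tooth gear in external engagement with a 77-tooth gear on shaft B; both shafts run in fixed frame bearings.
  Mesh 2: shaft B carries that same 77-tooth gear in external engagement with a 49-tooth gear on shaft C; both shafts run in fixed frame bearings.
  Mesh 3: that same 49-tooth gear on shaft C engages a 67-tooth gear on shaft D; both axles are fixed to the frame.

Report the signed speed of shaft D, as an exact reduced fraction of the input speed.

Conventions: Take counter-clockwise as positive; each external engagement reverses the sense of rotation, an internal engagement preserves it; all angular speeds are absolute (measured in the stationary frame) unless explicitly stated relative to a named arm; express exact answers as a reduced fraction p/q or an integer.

3-mesh fixed-axis compound train (all bearings frame-fixed)
mesh 1 [12T→77T]: |ω|/ω_in = 1×12/77 = 12/77, sense flips to −
mesh 2 [77T→49T]: |ω|/ω_in = (12/77)×77/49 = 12/49, sense flips to +
mesh 3 [49T→67T]: |ω|/ω_in = (12/49)×49/67 = 12/67, sense flips to −
signed output speed (× input speed) = -12/67

-12/67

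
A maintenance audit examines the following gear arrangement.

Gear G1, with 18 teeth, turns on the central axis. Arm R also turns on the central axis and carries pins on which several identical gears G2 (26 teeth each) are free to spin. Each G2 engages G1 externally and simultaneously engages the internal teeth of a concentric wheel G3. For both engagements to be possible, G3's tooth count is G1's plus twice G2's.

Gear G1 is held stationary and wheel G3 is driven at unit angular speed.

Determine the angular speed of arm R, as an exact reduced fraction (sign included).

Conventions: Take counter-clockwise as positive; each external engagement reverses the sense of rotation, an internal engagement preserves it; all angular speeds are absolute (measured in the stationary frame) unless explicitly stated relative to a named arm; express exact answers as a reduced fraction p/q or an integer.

recognized (axles ride arm R): planetary set, 18/26/70 teeth
ring teeth: 18 + 2·26 = 70
18(ω_sun−ω_arm) = −70(ω_ring−ω_arm),  ω_sun = 0, ω_ring = 1
18(0−ω_arm) = −70(1−ω_arm)  ⇒  88·ω_arm = 70  ⇒  ω_arm = 35/44
exact speed ratio = 35/44

35/44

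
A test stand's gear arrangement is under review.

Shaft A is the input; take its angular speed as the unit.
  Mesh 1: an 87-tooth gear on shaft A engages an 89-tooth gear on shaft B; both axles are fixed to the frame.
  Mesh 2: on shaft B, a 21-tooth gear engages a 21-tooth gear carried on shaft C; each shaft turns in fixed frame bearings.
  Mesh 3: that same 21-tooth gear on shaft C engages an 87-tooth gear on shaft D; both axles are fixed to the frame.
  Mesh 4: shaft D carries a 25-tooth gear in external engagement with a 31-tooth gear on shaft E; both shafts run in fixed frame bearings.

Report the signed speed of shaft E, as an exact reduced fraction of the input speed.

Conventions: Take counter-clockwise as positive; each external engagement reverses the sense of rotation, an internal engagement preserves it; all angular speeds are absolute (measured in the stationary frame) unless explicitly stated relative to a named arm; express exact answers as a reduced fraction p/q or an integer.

525/2759

4-mesh fixed-axis compound train (all bearings frame-fixed)
mesh 1 [87T→89T]: |ω|/ω_in = 1×87/89 = 87/89, sense flips to −
mesh 2 [21T→21T]: |ω|/ω_in = (87/89)×21/21 = 87/89, sense flips to +
mesh 3 [21T→87T]: |ω|/ω_in = (87/89)×21/87 = 21/89, sense flips to −
mesh 4 [25T→31T]: |ω|/ω_in = (21/89)×25/31 = 525/2759, sense flips to +
signed output speed (× input speed) = 525/2759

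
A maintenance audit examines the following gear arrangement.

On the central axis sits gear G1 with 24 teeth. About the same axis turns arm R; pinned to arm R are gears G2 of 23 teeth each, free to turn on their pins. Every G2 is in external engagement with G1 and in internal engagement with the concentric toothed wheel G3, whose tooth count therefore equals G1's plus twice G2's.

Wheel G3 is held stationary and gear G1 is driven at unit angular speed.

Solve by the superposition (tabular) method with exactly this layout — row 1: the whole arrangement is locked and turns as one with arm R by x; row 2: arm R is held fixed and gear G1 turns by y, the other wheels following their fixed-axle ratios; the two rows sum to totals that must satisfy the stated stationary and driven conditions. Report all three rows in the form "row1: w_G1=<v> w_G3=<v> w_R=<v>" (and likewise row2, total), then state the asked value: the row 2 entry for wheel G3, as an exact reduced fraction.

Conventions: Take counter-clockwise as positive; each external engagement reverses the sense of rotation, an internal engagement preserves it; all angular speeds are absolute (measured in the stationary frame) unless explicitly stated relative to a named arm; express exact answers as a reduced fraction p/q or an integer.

row1: w_G1=12/47 w_G3=12/47 w_R=12/47
row2: w_G1=35/47 w_G3=-12/47 w_R=0
total: w_G1=1 w_G3=0 w_R=12/47
asked value: -12/47

class = planetary set [G3 = 24+2·23 = 70; Willis about the carrier]
row 1: whole set turns with the arm by x
row 2 — arm fixed, fixed-axis ratios: sun y, ring −(24/70)·y, arm 0
boundary: total ω_ring = x − (24/70)·y = 0 and total ω_sun = x + y = 1  ⇒  y = 35/47, x = 12/47
row 2 ring = −(24/70)·35/47 = -12/47
totals (row 1 + row 2): sun 12/47 + 35/47 = 1, ring 12/47 + (-12/47) = 0, arm 12/47 + 0 = 12/47
asked cell (row2, ring) = -12/47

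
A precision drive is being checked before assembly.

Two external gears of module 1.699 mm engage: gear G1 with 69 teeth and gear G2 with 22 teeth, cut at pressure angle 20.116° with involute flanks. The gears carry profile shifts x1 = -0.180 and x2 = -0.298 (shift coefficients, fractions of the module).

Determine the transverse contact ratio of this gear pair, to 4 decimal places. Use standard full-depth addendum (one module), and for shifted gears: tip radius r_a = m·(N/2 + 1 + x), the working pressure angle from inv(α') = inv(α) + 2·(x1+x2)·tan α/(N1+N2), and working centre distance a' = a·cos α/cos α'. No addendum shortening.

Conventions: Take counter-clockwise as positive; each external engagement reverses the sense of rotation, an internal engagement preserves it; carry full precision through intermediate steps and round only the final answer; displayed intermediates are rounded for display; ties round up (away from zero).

single-mesh involute tooth geometry (69T engaging 22T at module 1.699)
base radii: r_b1 = 55.039852, r_b2 = 17.548938
tip radii: r_a1 = 60.008680, r_a2 = 19.881698
inv(α') = inv(20.116°) + 2·(-0.180-0.298)·tan α/(69+22) = 0.01132649  ⇒  α' = 18.30176°
a' = a·cos α / cos α' = 77.3045·cos 20.116°/cos 18.30176° = 76.456268
action lengths: √(r_a1²−r_b1²) = 23.909337, √(r_a2²−r_b2²) = 9.344340
base pitch p_b = π·m·cos α = 5.011965
CR = (23.909337 + 9.344340 − 76.456268·sin 18.30176°)/5.011965 = 1.844537
contact ratio ≈ 1.8445

1.8445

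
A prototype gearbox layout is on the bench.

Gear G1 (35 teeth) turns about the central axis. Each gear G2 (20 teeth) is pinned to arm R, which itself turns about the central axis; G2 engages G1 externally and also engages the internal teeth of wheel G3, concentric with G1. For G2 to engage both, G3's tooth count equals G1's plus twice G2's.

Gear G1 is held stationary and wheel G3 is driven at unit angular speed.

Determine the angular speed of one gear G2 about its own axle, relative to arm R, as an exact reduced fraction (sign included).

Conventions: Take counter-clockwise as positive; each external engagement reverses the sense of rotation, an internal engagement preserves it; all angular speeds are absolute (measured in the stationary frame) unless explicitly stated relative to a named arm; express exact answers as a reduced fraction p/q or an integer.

topology: planetary set — G1 35T / G2 20T / G3 75T, arm = carrier (Willis)
ring teeth: 35 + 2·20 = 75
35(ω_sun−ω_arm) = −75(ω_ring−ω_arm),  ω_sun = 0, ω_ring = 1
35(0−ω_arm) = −75(1−ω_arm)  ⇒  110·ω_arm = 75  ⇒  ω_arm = 15/22
sun–planet mesh: 35·(0−15/22) = −20·(ω_p−ω_arm)  ⇒  ω_p−ω_arm = 105/88
exact speed ratio = 105/88

105/88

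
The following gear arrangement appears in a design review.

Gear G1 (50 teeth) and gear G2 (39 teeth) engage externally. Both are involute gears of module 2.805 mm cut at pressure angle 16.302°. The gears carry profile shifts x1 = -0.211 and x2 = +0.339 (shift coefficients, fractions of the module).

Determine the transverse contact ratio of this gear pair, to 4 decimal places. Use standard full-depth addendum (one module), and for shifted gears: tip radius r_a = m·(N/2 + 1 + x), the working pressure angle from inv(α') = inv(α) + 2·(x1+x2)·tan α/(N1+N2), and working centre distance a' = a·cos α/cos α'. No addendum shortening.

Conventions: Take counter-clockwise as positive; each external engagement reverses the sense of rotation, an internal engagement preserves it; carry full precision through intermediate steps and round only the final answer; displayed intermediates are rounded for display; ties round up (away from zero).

1.8844

single-mesh involute tooth geometry (50T engaging 39T at module 2.805)
base radii: r_b1 = 67.305659, r_b2 = 52.498414
tip radii: r_a1 = 72.338145, r_a2 = 58.453395
inv(α') = inv(16.302°) + 2·(-0.211+0.339)·tan α/(50+39) = 0.00877601  ⇒  α' = 16.84608°
a' = a·cos α / cos α' = 124.8225·cos 16.302°/cos 16.84608° = 125.175774
action lengths: √(r_a1²−r_b1²) = 26.509536, √(r_a2²−r_b2²) = 25.704395
base pitch p_b = π·m·cos α = 8.457879
CR = (26.509536 + 25.704395 − 125.175774·sin 16.84608°)/8.457879 = 1.884372
contact ratio ≈ 1.8844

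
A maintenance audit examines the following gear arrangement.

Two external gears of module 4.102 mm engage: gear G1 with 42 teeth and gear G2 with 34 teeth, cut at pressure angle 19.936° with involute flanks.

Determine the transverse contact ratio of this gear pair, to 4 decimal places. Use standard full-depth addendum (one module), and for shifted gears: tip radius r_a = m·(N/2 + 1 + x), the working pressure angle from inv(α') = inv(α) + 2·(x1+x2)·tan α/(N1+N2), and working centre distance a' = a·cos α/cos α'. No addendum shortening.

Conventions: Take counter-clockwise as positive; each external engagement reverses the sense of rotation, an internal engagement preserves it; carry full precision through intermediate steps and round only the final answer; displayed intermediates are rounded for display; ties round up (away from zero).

1.7048

topology: single-mesh involute geometry — m = 4.102, 42T/34T pair
base radii: r_b1 = 80.979861, r_b2 = 65.555126
tip radii: r_a1 = 90.244000, r_a2 = 73.836000
no profile shift: α' = α, a' = a
action lengths: √(r_a1²−r_b1²) = 39.827649, √(r_a2²−r_b2²) = 33.974703
base pitch p_b = π·m·cos α = 12.114559
CR = (39.827649 + 33.974703 − 155.876000·sin 19.93600°)/12.114559 = 1.704830
contact ratio ≈ 1.7048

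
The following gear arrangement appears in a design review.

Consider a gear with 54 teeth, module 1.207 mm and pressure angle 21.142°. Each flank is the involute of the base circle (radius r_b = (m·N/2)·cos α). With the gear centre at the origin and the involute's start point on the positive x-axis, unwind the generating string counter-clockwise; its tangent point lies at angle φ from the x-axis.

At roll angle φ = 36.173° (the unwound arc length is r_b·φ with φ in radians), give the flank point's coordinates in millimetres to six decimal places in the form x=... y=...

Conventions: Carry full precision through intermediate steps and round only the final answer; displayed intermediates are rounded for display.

recognized (one wheel, involute flank): single-mesh tooth geometry, m = 1.207, N = 54
pitch radius r_p = m·N/2 = 1.207·54/2 = 32.589000
base radius r_b = r_p·cos α = 32.589000·cos 21.142° = 30.395415
roll angle φ = 36.173° = 0.63133795 rad
x = r_b·(cos φ + φ·sin φ) = 35.862644
y = r_b·(sin φ − φ·cos φ) = 2.449415

x=35.862644 y=2.449415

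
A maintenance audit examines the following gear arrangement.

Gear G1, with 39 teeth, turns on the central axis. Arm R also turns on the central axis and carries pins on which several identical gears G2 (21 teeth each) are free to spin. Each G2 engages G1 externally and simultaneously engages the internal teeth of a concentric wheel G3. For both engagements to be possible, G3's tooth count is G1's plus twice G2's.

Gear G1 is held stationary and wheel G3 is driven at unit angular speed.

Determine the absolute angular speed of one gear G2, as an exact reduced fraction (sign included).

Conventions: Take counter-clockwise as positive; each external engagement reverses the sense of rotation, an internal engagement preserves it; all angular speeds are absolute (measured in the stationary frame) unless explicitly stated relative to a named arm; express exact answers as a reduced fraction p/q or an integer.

recognized (axles ride arm R): planetary set, 39/21/81 teeth
ring teeth: 39 + 2·21 = 81
39(ω_sun−ω_arm) = −81(ω_ring−ω_arm),  ω_sun = 0, ω_ring = 1
39(0−ω_arm) = −81(1−ω_arm)  ⇒  120·ω_arm = 81  ⇒  ω_arm = 27/40
sun–planet mesh: 39·(0−27/40) = −21·(ω_p−ω_arm)  ⇒  ω_p−ω_arm = 351/280
ω_p = 27/40 + 351/280 = 27/14
exact speed ratio = 27/14

27/14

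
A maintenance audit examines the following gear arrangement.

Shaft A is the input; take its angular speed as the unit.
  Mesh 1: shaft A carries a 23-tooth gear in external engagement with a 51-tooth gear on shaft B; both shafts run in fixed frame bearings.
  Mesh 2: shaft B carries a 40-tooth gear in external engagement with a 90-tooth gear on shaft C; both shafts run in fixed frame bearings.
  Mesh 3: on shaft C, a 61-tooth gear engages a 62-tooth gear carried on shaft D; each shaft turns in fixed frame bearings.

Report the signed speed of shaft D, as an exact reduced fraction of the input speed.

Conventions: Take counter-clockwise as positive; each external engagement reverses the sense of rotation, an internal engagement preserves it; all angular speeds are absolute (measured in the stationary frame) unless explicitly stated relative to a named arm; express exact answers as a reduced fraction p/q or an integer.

-2806/14229

3-mesh fixed-axis compound train (all bearings frame-fixed)
mesh 1 [23T→51T]: |ω|/ω_in = 1×23/51 = 23/51, sense flips to −
mesh 2 [40T→90T]: |ω|/ω_in = (23/51)×40/90 = 92/459, sense flips to +
mesh 3 [61T→62T]: |ω|/ω_in = (92/459)×61/62 = 2806/14229, sense flips to −
signed output speed (× input speed) = -2806/14229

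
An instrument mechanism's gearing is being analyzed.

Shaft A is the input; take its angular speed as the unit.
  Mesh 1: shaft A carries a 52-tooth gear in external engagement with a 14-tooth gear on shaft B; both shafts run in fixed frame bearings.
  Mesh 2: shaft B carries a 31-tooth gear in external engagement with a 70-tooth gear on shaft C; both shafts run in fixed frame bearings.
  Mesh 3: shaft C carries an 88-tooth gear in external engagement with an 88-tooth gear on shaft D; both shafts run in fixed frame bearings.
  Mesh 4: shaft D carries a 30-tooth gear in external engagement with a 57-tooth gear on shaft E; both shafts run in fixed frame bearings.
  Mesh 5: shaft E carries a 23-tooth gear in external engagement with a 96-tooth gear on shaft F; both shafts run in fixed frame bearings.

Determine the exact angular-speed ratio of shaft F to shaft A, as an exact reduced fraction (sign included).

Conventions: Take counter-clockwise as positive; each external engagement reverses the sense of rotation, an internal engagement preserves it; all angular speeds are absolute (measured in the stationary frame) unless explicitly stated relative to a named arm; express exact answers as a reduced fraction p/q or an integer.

class = fixed-axis compound train [5 meshes; 5 ratios multiply, 5 sense flips]
mesh 1 [52T→14T]: running ratio 26/7, sense −
mesh 2 [31T→70T]: running ratio 403/245, sense +
mesh 3 [88T→88T]: running ratio 403/245, sense −
mesh 4 [30T→57T]: running ratio 806/931, sense +
mesh 5 [23T→96T]: running ratio 9269/44688, sense −
ω_out/ω_in = -9269/44688

-9269/44688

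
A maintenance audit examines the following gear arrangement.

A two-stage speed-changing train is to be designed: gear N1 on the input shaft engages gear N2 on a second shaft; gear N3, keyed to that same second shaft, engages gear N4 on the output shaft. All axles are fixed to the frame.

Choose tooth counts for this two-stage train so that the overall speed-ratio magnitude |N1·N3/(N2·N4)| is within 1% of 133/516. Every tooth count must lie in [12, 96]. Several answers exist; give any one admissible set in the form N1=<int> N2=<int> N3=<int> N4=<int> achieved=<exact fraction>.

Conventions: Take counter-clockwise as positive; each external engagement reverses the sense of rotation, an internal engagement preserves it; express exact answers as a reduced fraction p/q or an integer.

N1=14 N2=12 N3=19 N4=86 achieved=133/516

class = fixed-axis compound train [2-stage, 133/516 wanted]
target = 133/516 in lowest terms: an exact hit needs N1·N3 = k·133 and N2·N4 = k·516 for one integer k, every count in [12, 96]; additionally prefer no 1:1 stage (N1 ≠ N2, N3 ≠ N4)
k = 1: no 1:1-free in-range split of k·133 and k·516 into factor pairs; take k = 2
k = 2: N1·N3 = 266 = 14·19, N2·N4 = 1032 = 12·86
achieved = 14·19/(12·86) = 133/516; |achieved − target| = 0 ≤ 133/51600 ✓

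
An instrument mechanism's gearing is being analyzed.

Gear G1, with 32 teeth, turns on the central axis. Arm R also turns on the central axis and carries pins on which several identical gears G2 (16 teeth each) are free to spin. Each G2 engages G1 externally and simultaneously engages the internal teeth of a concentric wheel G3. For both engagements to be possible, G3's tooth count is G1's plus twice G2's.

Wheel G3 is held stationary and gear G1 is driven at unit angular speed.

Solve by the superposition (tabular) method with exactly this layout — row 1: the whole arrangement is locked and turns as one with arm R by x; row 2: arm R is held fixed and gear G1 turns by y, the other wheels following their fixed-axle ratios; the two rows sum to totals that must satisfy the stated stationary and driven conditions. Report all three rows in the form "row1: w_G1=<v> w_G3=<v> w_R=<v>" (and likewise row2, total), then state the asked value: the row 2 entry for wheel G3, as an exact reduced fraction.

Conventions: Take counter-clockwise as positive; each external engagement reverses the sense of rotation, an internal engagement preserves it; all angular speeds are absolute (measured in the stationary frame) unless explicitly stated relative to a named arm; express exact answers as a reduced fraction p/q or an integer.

planetary set (32T centre, 16T on arm, 64T internal) — Willis relation
superposition row 1 [locked train]: every member turns x
row 2 (arm held, sun turns y): ω_ring = −(32/64)·y, ω_arm = 0
boundary: total ω_ring = x − (32/64)·y = 0 and total ω_sun = x + y = 1  ⇒  y = 2/3, x = 1/3
row 2 ring = −(32/64)·2/3 = -1/3
totals (row 1 + row 2): sun 1/3 + 2/3 = 1, ring 1/3 + (-1/3) = 0, arm 1/3 + 0 = 1/3
asked cell (row2, ring) = -1/3

row1: w_G1=1/3 w_G3=1/3 w_R=1/3
row2: w_G1=2/3 w_G3=-1/3 w_R=0
total: w_G1=1 w_G3=0 w_R=1/3
asked value: -1/3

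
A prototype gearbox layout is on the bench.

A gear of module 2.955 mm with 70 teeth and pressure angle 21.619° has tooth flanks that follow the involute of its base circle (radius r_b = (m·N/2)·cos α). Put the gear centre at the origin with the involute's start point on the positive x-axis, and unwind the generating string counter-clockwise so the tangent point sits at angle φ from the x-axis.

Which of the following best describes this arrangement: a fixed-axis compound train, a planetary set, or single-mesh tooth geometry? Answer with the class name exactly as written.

single-mesh involute tooth geometry (70T wheel at module 2.955)
classification: single-mesh tooth geometry

single-mesh tooth geometry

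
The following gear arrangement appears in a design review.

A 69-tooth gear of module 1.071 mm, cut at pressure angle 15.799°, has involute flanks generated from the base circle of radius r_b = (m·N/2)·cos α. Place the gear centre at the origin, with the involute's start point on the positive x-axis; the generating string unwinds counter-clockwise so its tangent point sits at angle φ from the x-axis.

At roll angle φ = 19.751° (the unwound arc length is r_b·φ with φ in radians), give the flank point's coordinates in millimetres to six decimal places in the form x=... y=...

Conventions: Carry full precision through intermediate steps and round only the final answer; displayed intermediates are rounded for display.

x=37.603759 y=0.479725

single-mesh involute tooth geometry (69T wheel at module 1.071)
pitch radius r_p = m·N/2 = 1.071·69/2 = 36.949500
base radius r_b = r_p·cos α = 36.949500·cos 15.799° = 35.553649
roll angle φ = 19.751° = 0.34471998 rad
x = r_b·(cos φ + φ·sin φ) = 37.603759
y = r_b·(sin φ − φ·cos φ) = 0.479725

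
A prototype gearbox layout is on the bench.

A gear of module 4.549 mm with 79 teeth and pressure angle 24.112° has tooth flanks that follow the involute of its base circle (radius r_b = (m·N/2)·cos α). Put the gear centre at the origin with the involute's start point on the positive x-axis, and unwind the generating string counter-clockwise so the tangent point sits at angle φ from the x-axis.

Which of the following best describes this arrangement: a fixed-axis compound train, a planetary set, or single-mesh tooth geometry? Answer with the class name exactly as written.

single-mesh involute tooth geometry (79T wheel at module 4.549)
classification: single-mesh tooth geometry

single-mesh tooth geometry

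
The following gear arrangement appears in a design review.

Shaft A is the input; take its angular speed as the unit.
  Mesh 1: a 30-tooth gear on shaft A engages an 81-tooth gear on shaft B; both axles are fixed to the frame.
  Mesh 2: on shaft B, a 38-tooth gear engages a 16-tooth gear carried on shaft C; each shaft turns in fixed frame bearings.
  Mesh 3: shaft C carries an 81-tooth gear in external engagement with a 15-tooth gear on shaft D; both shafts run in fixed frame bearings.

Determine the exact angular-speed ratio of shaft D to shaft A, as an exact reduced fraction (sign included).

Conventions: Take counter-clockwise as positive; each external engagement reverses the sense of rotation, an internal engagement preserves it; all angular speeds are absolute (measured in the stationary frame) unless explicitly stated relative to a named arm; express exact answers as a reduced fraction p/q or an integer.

-19/4

class = fixed-axis compound train [3 meshes; 3 ratios multiply, 3 sense flips]
mesh 1 [30T→81T]: running ratio 10/27, sense −
mesh 2 [38T→16T]: running ratio 95/108, sense +
mesh 3 [81T→15T]: running ratio 19/4, sense −
ω_out/ω_in = -19/4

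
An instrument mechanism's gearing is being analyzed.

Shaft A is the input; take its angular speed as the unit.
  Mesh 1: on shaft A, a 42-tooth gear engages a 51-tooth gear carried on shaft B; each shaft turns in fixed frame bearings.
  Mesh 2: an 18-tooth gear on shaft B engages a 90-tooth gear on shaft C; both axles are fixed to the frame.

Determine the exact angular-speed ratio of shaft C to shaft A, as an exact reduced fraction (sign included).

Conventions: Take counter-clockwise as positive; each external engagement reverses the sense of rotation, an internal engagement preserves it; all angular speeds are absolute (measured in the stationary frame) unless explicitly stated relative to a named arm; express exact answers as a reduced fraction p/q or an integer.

14/85

class = fixed-axis compound train [2 meshes; 2 ratios multiply, 2 sense flips]
mesh 1 [42T→51T]: running ratio 14/17, sense −
mesh 2 [18T→90T]: running ratio 14/85, sense +
ω_out/ω_in = 14/85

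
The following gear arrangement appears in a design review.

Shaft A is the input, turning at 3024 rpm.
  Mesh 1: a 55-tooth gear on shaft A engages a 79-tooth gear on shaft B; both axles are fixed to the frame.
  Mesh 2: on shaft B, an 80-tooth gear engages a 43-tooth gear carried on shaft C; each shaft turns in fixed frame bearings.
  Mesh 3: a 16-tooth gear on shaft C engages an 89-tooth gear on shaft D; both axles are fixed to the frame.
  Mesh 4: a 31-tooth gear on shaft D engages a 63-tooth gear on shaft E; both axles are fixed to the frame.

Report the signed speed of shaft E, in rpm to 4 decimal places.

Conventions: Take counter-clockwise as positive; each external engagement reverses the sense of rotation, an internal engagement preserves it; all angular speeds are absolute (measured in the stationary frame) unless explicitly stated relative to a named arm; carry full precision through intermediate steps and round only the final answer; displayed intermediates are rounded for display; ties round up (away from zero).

4-mesh fixed-axis compound train (all bearings frame-fixed)
mesh 1 [55T→79T]: ω = 3024.0000×55/79 = 2105.3165 rpm, sense flips to −
mesh 2 [80T→43T]: ω = 2105.3165×80/43 = 3916.8678 rpm, sense flips to +
mesh 3 [16T→89T]: ω = 3916.8678×16/89 = 704.1560 rpm, sense flips to −
mesh 4 [31T→63T]: ω = 704.1560×31/63 = 346.4895 rpm, sense flips to +
signed output speed = +346.4895 rpm

+346.4895 rpm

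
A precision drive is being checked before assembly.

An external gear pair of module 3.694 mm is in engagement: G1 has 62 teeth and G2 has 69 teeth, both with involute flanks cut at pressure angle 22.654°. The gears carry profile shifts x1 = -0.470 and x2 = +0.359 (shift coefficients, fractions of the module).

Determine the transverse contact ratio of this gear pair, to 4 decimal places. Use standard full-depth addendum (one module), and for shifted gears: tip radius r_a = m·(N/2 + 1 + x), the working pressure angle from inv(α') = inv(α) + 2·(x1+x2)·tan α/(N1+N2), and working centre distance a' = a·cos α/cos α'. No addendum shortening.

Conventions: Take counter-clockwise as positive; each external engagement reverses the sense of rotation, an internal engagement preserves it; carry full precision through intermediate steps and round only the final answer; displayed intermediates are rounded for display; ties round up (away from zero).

topology: single-mesh involute geometry — m = 3.694, 62T/69T pair
base radii: r_b1 = 105.678972, r_b2 = 117.610469
tip radii: r_a1 = 116.471820, r_a2 = 132.463146
inv(α') = inv(22.654°) + 2·(-0.470+0.359)·tan α/(62+69) = 0.02127186  ⇒  α' = 22.41865°
a' = a·cos α / cos α' = 241.9570·cos 22.654°/cos 22.41865° = 241.544942
action lengths: √(r_a1²−r_b1²) = 48.965699, √(r_a2²−r_b2²) = 60.944751
base pitch p_b = π·m·cos α = 10.709687
CR = (48.965699 + 60.944751 − 241.544942·sin 22.41865°)/10.709687 = 1.661312
contact ratio ≈ 1.6613

1.6613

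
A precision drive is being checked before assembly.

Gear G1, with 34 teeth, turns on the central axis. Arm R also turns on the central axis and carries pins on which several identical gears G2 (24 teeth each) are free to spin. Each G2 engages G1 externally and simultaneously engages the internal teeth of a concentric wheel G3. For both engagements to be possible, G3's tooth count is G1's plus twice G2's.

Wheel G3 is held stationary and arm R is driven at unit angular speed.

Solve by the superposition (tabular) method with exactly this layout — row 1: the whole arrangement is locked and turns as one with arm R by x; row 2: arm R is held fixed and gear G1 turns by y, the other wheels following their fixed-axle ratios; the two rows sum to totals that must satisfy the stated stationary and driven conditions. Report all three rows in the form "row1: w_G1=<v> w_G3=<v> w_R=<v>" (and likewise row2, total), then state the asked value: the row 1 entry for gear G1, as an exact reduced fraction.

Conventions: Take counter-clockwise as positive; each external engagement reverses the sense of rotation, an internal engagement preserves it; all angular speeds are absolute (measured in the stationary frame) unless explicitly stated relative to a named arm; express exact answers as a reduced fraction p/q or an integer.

row1: w_G1=1 w_G3=1 w_R=1
row2: w_G1=41/17 w_G3=-1 w_R=0
total: w_G1=58/17 w_G3=0 w_R=1
asked value: 1

class = planetary set [G3 = 34+2·24 = 82; Willis about the carrier]
superposition row 1 [locked train]: every member turns x
row 2 (arm held, sun turns y): ω_ring = −(34/82)·y, ω_arm = 0
boundary: total ω_ring = x − (34/82)·y = 0 and total ω_arm = x = 1  ⇒  y = 41/17, x = 1
row 2 ring = −(34/82)·41/17 = -1
totals (row 1 + row 2): sun 1 + 41/17 = 58/17, ring 1 + (-1) = 0, arm 1 + 0 = 1
asked cell (row1, sun) = 1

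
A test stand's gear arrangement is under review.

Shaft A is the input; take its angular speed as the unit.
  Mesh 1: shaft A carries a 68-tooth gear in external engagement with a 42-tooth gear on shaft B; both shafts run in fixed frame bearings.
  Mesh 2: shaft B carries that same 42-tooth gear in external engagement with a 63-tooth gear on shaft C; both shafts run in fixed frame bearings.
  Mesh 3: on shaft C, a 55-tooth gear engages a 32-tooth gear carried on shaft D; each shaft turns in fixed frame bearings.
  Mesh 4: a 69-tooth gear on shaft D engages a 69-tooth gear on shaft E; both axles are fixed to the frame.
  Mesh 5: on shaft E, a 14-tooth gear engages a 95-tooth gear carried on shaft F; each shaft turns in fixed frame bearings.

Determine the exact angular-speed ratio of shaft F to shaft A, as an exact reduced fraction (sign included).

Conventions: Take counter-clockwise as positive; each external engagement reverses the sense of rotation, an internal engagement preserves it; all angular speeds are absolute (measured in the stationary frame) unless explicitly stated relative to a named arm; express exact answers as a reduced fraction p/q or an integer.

-187/684

class = fixed-axis compound train [5 meshes; 5 ratios multiply, 5 sense flips]
mesh 1 [68T→42T]: running ratio 34/21, sense −
mesh 2 [42T→63T]: running ratio 68/63, sense +
mesh 3 [55T→32T]: running ratio 935/504, sense −
mesh 4 [69T→69T]: running ratio 935/504, sense +
mesh 5 [14T→95T]: running ratio 187/684, sense −
ω_out/ω_in = -187/684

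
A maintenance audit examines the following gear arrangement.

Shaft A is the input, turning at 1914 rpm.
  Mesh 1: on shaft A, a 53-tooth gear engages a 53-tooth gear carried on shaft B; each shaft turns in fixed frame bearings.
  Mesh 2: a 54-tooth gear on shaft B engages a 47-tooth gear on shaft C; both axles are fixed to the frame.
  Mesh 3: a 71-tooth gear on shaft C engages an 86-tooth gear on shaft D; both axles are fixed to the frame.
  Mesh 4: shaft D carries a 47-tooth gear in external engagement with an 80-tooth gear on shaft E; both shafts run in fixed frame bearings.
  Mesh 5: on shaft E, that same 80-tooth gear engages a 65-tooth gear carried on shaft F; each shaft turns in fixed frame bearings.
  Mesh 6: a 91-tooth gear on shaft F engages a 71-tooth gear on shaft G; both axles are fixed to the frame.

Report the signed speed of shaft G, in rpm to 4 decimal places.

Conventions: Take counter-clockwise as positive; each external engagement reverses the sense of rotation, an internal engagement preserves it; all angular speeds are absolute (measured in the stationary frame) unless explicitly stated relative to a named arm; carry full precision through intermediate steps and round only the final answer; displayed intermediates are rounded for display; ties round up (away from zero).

+1682.5395 rpm

6-mesh fixed-axis compound train (all bearings frame-fixed)
mesh 1 [53T→53T]: ω = 1914.0000×53/53 = 1914.0000 rpm, sense flips to −
mesh 2 [54T→47T]: ω = 1914.0000×54/47 = 2199.0638 rpm, sense flips to +
mesh 3 [71T→86T]: ω = 2199.0638×71/86 = 1815.5062 rpm, sense flips to −
mesh 4 [47T→80T]: ω = 1815.5062×47/80 = 1066.6099 rpm, sense flips to +
mesh 5 [80T→65T]: ω = 1066.6099×80/65 = 1312.7506 rpm, sense flips to −
mesh 6 [91T→71T]: ω = 1312.7506×91/71 = 1682.5395 rpm, sense flips to +
signed output speed = +1682.5395 rpm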